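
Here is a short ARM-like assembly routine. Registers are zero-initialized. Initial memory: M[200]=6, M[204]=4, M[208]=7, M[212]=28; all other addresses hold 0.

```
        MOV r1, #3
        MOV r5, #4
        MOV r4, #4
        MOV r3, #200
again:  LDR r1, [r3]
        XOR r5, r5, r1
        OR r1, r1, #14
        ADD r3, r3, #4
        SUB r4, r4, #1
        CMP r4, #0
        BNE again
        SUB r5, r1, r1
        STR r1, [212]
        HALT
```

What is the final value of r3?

after MOV r1, #3: r1=3
after MOV r5, #4: r5=4
after MOV r4, #4: r4=4
after MOV r3, #200: r3=200
after LDR r1, [r3]: r1=M[200]=6
after XOR r5, r5, r1: r5=4^6=2
after OR r1, r1, #14: r1=6|14=14
after ADD r3, r3, #4: r3=200+4=204
after SUB r4, r4, #1: r4=4-1=3
CMP r4, #0  (cmp 3,0)
BNE again: taken
after LDR r1, [r3]: r1=M[204]=4
after XOR r5, r5, r1: r5=2^4=6
after OR r1, r1, #14: r1=4|14=14
after ADD r3, r3, #4: r3=204+4=208
after SUB r4, r4, #1: r4=3-1=2
CMP r4, #0  (cmp 2,0)
BNE again: taken
after LDR r1, [r3]: r1=M[208]=7
after XOR r5, r5, r1: r5=6^7=1
after OR r1, r1, #14: r1=7|14=15
after ADD r3, r3, #4: r3=208+4=212
after SUB r4, r4, #1: r4=2-1=1
CMP r4, #0  (cmp 1,0)
BNE again: taken
after LDR r1, [r3]: r1=M[212]=28
after XOR r5, r5, r1: r5=1^28=29
after OR r1, r1, #14: r1=28|14=30
after ADD r3, r3, #4: r3=212+4=216
after SUB r4, r4, #1: r4=1-1=0
CMP r4, #0  (cmp 0,0)
BNE again: not taken
after SUB r5, r1, r1: r5=30-30=0
STR r1, [212] → M[212]=30
halt.

216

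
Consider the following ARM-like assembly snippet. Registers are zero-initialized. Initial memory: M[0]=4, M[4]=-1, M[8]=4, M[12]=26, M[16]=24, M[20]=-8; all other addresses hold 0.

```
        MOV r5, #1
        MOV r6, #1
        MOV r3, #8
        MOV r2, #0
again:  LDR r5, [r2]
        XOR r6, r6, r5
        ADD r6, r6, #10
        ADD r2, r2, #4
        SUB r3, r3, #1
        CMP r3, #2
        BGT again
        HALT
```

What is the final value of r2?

MOV r5, #1 → r5=1
MOV r6, #1 → r6=1
MOV r3, #8 → r3=8
MOV r2, #0 → r2=0
LDR r5, [r2] → r5=M[0]=4
XOR r6, r6, r5 → r6=1^4=5
ADD r6, r6, #10 → r6=5+10=15
ADD r2, r2, #4 → r2=0+4=4
SUB r3, r3, #1 → r3=8-1=7
CMP r3, #2  (cmp 7,2)
BGT again: taken
LDR r5, [r2] → r5=M[4]=-1
XOR r6, r6, r5 → r6=15^(-1)=-16
ADD r6, r6, #10 → r6=(-16)+10=-6
ADD r2, r2, #4 → r2=4+4=8
SUB r3, r3, #1 → r3=7-1=6
CMP r3, #2  (cmp 6,2)
BGT again: taken
LDR r5, [r2] → r5=M[8]=4
XOR r6, r6, r5 → r6=(-6)^4=-2
ADD r6, r6, #10 → r6=(-2)+10=8
ADD r2, r2, #4 → r2=8+4=12
SUB r3, r3, #1 → r3=6-1=5
CMP r3, #2  (cmp 5,2)
BGT again: taken
LDR r5, [r2] → r5=M[12]=26
XOR r6, r6, r5 → r6=8^26=18
ADD r6, r6, #10 → r6=18+10=28
ADD r2, r2, #4 → r2=12+4=16
SUB r3, r3, #1 → r3=5-1=4
CMP r3, #2  (cmp 4,2)
BGT again: taken
LDR r5, [r2] → r5=M[16]=24
XOR r6, r6, r5 → r6=28^24=4
ADD r6, r6, #10 → r6=4+10=14
ADD r2, r2, #4 → r2=16+4=20
SUB r3, r3, #1 → r3=4-1=3
CMP r3, #2  (cmp 3,2)
BGT again: taken
LDR r5, [r2] → r5=M[20]=-8
XOR r6, r6, r5 → r6=14^(-8)=-10
ADD r6, r6, #10 → r6=(-10)+10=0
ADD r2, r2, #4 → r2=20+4=24
SUB r3, r3, #1 → r3=3-1=2
CMP r3, #2  (cmp 2,2)
BGT again: not taken
halt.

24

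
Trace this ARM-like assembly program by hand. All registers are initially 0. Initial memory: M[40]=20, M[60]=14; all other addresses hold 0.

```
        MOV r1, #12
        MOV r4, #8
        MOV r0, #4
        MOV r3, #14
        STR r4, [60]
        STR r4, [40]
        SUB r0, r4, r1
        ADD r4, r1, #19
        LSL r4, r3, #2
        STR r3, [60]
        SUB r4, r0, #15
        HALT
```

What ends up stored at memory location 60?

14

r1=12
r4=8
r0=4
r3=14
STR r4, [60] → M[60]=8
STR r4, [40] → M[40]=8
r0=8-12=-4
r4=12+19=31
r4=14<<2=56
STR r3, [60] → M[60]=14
r4=(-4)-15=-19
halt.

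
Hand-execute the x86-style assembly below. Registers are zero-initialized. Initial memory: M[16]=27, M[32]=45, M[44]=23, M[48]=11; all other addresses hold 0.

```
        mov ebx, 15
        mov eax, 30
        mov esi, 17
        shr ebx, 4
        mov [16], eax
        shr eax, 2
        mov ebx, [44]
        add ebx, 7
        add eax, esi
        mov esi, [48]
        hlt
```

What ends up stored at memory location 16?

30

ebx=15
eax=30
esi=17
ebx=15>>4=0
mov [16], eax → M[16]=30
eax=30>>2=7
ebx=M[44]=23
ebx=23+7=30
eax=7+17=24
esi=M[48]=11
halt.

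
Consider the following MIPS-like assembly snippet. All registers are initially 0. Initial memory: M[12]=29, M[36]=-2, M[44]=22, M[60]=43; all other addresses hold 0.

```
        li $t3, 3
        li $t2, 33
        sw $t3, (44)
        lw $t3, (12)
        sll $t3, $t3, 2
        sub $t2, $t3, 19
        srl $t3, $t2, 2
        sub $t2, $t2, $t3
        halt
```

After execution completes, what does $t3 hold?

$t3=3
$t2=33
sw $t3, (44) → M[44]=3
$t3=M[12]=29
$t3=29<<2=116
$t2=116-19=97
$t3=97>>2=24
$t2=97-24=73
halt.

24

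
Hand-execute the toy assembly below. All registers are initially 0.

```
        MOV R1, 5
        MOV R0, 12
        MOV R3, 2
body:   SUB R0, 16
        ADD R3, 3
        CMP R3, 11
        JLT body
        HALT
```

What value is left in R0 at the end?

-36

R1=5
R0=12
R3=2
R0=12-16=-4
R3=2+3=5
CMP R3, 11  (cmp 5,11)
JLT body: taken
R0=(-4)-16=-20
R3=5+3=8
CMP R3, 11  (cmp 8,11)
JLT body: taken
R0=(-20)-16=-36
R3=8+3=11
CMP R3, 11  (cmp 11,11)
JLT body: not taken
halt.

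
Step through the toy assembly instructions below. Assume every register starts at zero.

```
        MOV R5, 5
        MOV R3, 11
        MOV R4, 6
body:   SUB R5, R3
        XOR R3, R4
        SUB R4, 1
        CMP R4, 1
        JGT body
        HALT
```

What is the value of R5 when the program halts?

after MOV R5, 5: R5=5
after MOV R3, 11: R3=11
after MOV R4, 6: R4=6
after SUB R5, R3: R5=5-11=-6
after XOR R3, R4: R3=11^6=13
after SUB R4, 1: R4=6-1=5
CMP R4, 1  (cmp 5,1)
JGT body: taken
after SUB R5, R3: R5=(-6)-13=-19
after XOR R3, R4: R3=13^5=8
after SUB R4, 1: R4=5-1=4
CMP R4, 1  (cmp 4,1)
JGT body: taken
after SUB R5, R3: R5=(-19)-8=-27
after XOR R3, R4: R3=8^4=12
after SUB R4, 1: R4=4-1=3
CMP R4, 1  (cmp 3,1)
JGT body: taken
after SUB R5, R3: R5=(-27)-12=-39
after XOR R3, R4: R3=12^3=15
after SUB R4, 1: R4=3-1=2
CMP R4, 1  (cmp 2,1)
JGT body: taken
after SUB R5, R3: R5=(-39)-15=-54
after XOR R3, R4: R3=15^2=13
after SUB R4, 1: R4=2-1=1
CMP R4, 1  (cmp 1,1)
JGT body: not taken
halt.

-54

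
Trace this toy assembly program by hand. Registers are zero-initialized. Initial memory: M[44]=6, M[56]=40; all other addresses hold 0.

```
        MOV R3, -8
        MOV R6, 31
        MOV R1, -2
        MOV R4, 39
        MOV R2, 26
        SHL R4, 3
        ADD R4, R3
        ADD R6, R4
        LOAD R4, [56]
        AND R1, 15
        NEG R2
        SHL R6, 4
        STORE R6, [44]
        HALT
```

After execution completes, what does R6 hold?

MOV R3, -8 → R3=-8
MOV R6, 31 → R6=31
MOV R1, -2 → R1=-2
MOV R4, 39 → R4=39
MOV R2, 26 → R2=26
SHL R4, 3 → R4=39<<3=312
ADD R4, R3 → R4=312+(-8)=304
ADD R6, R4 → R6=31+304=335
LOAD R4, [56] → R4=M[56]=40
AND R1, 15 → R1=(-2)&15=14
NEG R2 → R2=-(26)=-26
SHL R6, 4 → R6=335<<4=5360
STORE R6, [44] → M[44]=5360
halt.

5360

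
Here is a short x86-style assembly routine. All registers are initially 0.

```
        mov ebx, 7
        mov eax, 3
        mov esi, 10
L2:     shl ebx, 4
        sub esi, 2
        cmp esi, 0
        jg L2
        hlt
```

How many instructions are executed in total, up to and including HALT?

after mov ebx, 7: ebx=7
after mov eax, 3: eax=3
after mov esi, 10: esi=10
after shl ebx, 4: ebx=7<<4=112
after sub esi, 2: esi=10-2=8
cmp esi, 0  (cmp 8,0)
jg L2: taken
after shl ebx, 4: ebx=112<<4=1792
after sub esi, 2: esi=8-2=6
cmp esi, 0  (cmp 6,0)
jg L2: taken
after shl ebx, 4: ebx=1792<<4=28672
after sub esi, 2: esi=6-2=4
cmp esi, 0  (cmp 4,0)
jg L2: taken
after shl ebx, 4: ebx=28672<<4=458752
after sub esi, 2: esi=4-2=2
cmp esi, 0  (cmp 2,0)
jg L2: taken
after shl ebx, 4: ebx=458752<<4=7340032
after sub esi, 2: esi=2-2=0
cmp esi, 0  (cmp 0,0)
jg L2: not taken
halt.
Total executed instructions: 24.

24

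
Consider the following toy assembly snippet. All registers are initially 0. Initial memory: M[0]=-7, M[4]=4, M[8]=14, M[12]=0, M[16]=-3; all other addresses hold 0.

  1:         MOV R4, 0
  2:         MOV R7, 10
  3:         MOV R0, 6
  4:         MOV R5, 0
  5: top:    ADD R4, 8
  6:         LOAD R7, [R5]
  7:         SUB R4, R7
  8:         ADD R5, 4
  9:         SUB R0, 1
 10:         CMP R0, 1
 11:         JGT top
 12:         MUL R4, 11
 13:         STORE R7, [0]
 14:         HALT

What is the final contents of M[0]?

-3

MOV R4, 0 → R4=0
MOV R7, 10 → R7=10
MOV R0, 6 → R0=6
MOV R5, 0 → R5=0
ADD R4, 8 → R4=0+8=8
LOAD R7, [R5] → R7=M[0]=-7
SUB R4, R7 → R4=8-(-7)=15
ADD R5, 4 → R5=0+4=4
SUB R0, 1 → R0=6-1=5
CMP R0, 1  (cmp 5,1)
JGT top: taken
ADD R4, 8 → R4=15+8=23
LOAD R7, [R5] → R7=M[4]=4
SUB R4, R7 → R4=23-4=19
ADD R5, 4 → R5=4+4=8
SUB R0, 1 → R0=5-1=4
CMP R0, 1  (cmp 4,1)
JGT top: taken
ADD R4, 8 → R4=19+8=27
LOAD R7, [R5] → R7=M[8]=14
SUB R4, R7 → R4=27-14=13
ADD R5, 4 → R5=8+4=12
SUB R0, 1 → R0=4-1=3
CMP R0, 1  (cmp 3,1)
JGT top: taken
ADD R4, 8 → R4=13+8=21
LOAD R7, [R5] → R7=M[12]=0
SUB R4, R7 → R4=21-0=21
ADD R5, 4 → R5=12+4=16
SUB R0, 1 → R0=3-1=2
CMP R0, 1  (cmp 2,1)
JGT top: taken
ADD R4, 8 → R4=21+8=29
LOAD R7, [R5] → R7=M[16]=-3
SUB R4, R7 → R4=29-(-3)=32
ADD R5, 4 → R5=16+4=20
SUB R0, 1 → R0=2-1=1
CMP R0, 1  (cmp 1,1)
JGT top: not taken
MUL R4, 11 → R4=32*11=352
STORE R7, [0] → M[0]=-3
halt.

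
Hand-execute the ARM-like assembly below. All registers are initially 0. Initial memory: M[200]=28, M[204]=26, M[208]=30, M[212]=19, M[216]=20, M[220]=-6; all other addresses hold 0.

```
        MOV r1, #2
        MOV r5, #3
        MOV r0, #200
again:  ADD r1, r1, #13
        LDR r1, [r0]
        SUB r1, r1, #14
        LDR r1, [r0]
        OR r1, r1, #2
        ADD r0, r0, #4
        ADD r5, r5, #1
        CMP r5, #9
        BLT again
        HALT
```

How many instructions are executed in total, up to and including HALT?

58

after MOV r1, #2: r1=2
after MOV r5, #3: r5=3
after MOV r0, #200: r0=200
after ADD r1, r1, #13: r1=2+13=15
after LDR r1, [r0]: r1=M[200]=28
after SUB r1, r1, #14: r1=28-14=14
after LDR r1, [r0]: r1=M[200]=28
after OR r1, r1, #2: r1=28|2=30
after ADD r0, r0, #4: r0=200+4=204
after ADD r5, r5, #1: r5=3+1=4
CMP r5, #9  (cmp 4,9)
BLT again: taken
after ADD r1, r1, #13: r1=30+13=43
after LDR r1, [r0]: r1=M[204]=26
after SUB r1, r1, #14: r1=26-14=12
after LDR r1, [r0]: r1=M[204]=26
after OR r1, r1, #2: r1=26|2=26
after ADD r0, r0, #4: r0=204+4=208
after ADD r5, r5, #1: r5=4+1=5
CMP r5, #9  (cmp 5,9)
BLT again: taken
after ADD r1, r1, #13: r1=26+13=39
after LDR r1, [r0]: r1=M[208]=30
after SUB r1, r1, #14: r1=30-14=16
after LDR r1, [r0]: r1=M[208]=30
after OR r1, r1, #2: r1=30|2=30
after ADD r0, r0, #4: r0=208+4=212
after ADD r5, r5, #1: r5=5+1=6
CMP r5, #9  (cmp 6,9)
BLT again: taken
after ADD r1, r1, #13: r1=30+13=43
after LDR r1, [r0]: r1=M[212]=19
after SUB r1, r1, #14: r1=19-14=5
after LDR r1, [r0]: r1=M[212]=19
after OR r1, r1, #2: r1=19|2=19
after ADD r0, r0, #4: r0=212+4=216
after ADD r5, r5, #1: r5=6+1=7
CMP r5, #9  (cmp 7,9)
BLT again: taken
after ADD r1, r1, #13: r1=19+13=32
after LDR r1, [r0]: r1=M[216]=20
after SUB r1, r1, #14: r1=20-14=6
after LDR r1, [r0]: r1=M[216]=20
after OR r1, r1, #2: r1=20|2=22
after ADD r0, r0, #4: r0=216+4=220
after ADD r5, r5, #1: r5=7+1=8
CMP r5, #9  (cmp 8,9)
BLT again: taken
after ADD r1, r1, #13: r1=22+13=35
after LDR r1, [r0]: r1=M[220]=-6
after SUB r1, r1, #14: r1=(-6)-14=-20
after LDR r1, [r0]: r1=M[220]=-6
after OR r1, r1, #2: r1=(-6)|2=-6
after ADD r0, r0, #4: r0=220+4=224
after ADD r5, r5, #1: r5=8+1=9
CMP r5, #9  (cmp 9,9)
BLT again: not taken
halt.
Total executed instructions: 58.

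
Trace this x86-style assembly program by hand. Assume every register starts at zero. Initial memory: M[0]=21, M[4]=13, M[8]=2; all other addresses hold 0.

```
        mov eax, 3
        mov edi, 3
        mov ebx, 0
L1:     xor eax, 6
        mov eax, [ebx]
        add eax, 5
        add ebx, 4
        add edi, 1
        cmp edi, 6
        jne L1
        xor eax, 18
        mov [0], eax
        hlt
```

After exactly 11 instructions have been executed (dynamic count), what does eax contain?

28

mov eax, 3 → eax=3
mov edi, 3 → edi=3
mov ebx, 0 → ebx=0
xor eax, 6 → eax=3^6=5
mov eax, [ebx] → eax=M[0]=21
add eax, 5 → eax=21+5=26
add ebx, 4 → ebx=0+4=4
add edi, 1 → edi=3+1=4
cmp edi, 6  (cmp 4,6)
jne L1: taken
xor eax, 6 → eax=26^6=28
After step 11: eax = 28.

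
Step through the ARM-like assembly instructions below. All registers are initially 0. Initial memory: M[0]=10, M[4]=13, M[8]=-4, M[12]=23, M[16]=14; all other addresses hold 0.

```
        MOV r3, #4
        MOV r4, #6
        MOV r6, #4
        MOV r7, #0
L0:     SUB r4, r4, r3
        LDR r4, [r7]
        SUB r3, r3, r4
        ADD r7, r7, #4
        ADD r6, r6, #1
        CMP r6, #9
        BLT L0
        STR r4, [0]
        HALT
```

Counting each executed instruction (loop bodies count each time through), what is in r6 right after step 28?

7

MOV r3, #4 → r3=4
MOV r4, #6 → r4=6
MOV r6, #4 → r6=4
MOV r7, #0 → r7=0
SUB r4, r4, r3 → r4=6-4=2
LDR r4, [r7] → r4=M[0]=10
SUB r3, r3, r4 → r3=4-10=-6
ADD r7, r7, #4 → r7=0+4=4
ADD r6, r6, #1 → r6=4+1=5
CMP r6, #9  (cmp 5,9)
BLT L0: taken
SUB r4, r4, r3 → r4=10-(-6)=16
LDR r4, [r7] → r4=M[4]=13
SUB r3, r3, r4 → r3=(-6)-13=-19
ADD r7, r7, #4 → r7=4+4=8
ADD r6, r6, #1 → r6=5+1=6
CMP r6, #9  (cmp 6,9)
BLT L0: taken
SUB r4, r4, r3 → r4=13-(-19)=32
LDR r4, [r7] → r4=M[8]=-4
SUB r3, r3, r4 → r3=(-19)-(-4)=-15
ADD r7, r7, #4 → r7=8+4=12
ADD r6, r6, #1 → r6=6+1=7
CMP r6, #9  (cmp 7,9)
BLT L0: taken
SUB r4, r4, r3 → r4=(-4)-(-15)=11
LDR r4, [r7] → r4=M[12]=23
SUB r3, r3, r4 → r3=(-15)-23=-38
After step 28: r6 = 7.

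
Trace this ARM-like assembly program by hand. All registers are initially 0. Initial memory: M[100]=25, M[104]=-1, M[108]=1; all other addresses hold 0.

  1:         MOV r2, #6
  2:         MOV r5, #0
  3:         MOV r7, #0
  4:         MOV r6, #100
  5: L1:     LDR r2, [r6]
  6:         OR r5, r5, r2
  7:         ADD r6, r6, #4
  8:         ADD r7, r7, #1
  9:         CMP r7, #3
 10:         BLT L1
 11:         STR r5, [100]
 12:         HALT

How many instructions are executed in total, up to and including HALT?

after MOV r2, #6: r2=6
after MOV r5, #0: r5=0
after MOV r7, #0: r7=0
after MOV r6, #100: r6=100
after LDR r2, [r6]: r2=M[100]=25
after OR r5, r5, r2: r5=0|25=25
after ADD r6, r6, #4: r6=100+4=104
after ADD r7, r7, #1: r7=0+1=1
CMP r7, #3  (cmp 1,3)
BLT L1: taken
after LDR r2, [r6]: r2=M[104]=-1
after OR r5, r5, r2: r5=25|(-1)=-1
after ADD r6, r6, #4: r6=104+4=108
after ADD r7, r7, #1: r7=1+1=2
CMP r7, #3  (cmp 2,3)
BLT L1: taken
after LDR r2, [r6]: r2=M[108]=1
after OR r5, r5, r2: r5=(-1)|1=-1
after ADD r6, r6, #4: r6=108+4=112
after ADD r7, r7, #1: r7=2+1=3
CMP r7, #3  (cmp 3,3)
BLT L1: not taken
STR r5, [100] → M[100]=-1
halt.
Total executed instructions: 24.

24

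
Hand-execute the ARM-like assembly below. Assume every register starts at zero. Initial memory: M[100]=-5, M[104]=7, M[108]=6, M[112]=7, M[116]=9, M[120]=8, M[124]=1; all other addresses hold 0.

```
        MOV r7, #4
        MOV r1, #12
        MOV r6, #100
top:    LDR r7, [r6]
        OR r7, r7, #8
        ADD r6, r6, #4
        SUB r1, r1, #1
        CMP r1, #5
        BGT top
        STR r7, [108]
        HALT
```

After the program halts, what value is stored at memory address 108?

9

MOV r7, #4 → r7=4
MOV r1, #12 → r1=12
MOV r6, #100 → r6=100
LDR r7, [r6] → r7=M[100]=-5
OR r7, r7, #8 → r7=(-5)|8=-5
ADD r6, r6, #4 → r6=100+4=104
SUB r1, r1, #1 → r1=12-1=11
CMP r1, #5  (cmp 11,5)
BGT top: taken
LDR r7, [r6] → r7=M[104]=7
OR r7, r7, #8 → r7=7|8=15
ADD r6, r6, #4 → r6=104+4=108
SUB r1, r1, #1 → r1=11-1=10
CMP r1, #5  (cmp 10,5)
BGT top: taken
LDR r7, [r6] → r7=M[108]=6
OR r7, r7, #8 → r7=6|8=14
ADD r6, r6, #4 → r6=108+4=112
SUB r1, r1, #1 → r1=10-1=9
CMP r1, #5  (cmp 9,5)
BGT top: taken
LDR r7, [r6] → r7=M[112]=7
OR r7, r7, #8 → r7=7|8=15
ADD r6, r6, #4 → r6=112+4=116
SUB r1, r1, #1 → r1=9-1=8
CMP r1, #5  (cmp 8,5)
BGT top: taken
LDR r7, [r6] → r7=M[116]=9
OR r7, r7, #8 → r7=9|8=9
ADD r6, r6, #4 → r6=116+4=120
SUB r1, r1, #1 → r1=8-1=7
CMP r1, #5  (cmp 7,5)
BGT top: taken
LDR r7, [r6] → r7=M[120]=8
OR r7, r7, #8 → r7=8|8=8
ADD r6, r6, #4 → r6=120+4=124
SUB r1, r1, #1 → r1=7-1=6
CMP r1, #5  (cmp 6,5)
BGT top: taken
LDR r7, [r6] → r7=M[124]=1
OR r7, r7, #8 → r7=1|8=9
ADD r6, r6, #4 → r6=124+4=128
SUB r1, r1, #1 → r1=6-1=5
CMP r1, #5  (cmp 5,5)
BGT top: not taken
STR r7, [108] → M[108]=9
halt.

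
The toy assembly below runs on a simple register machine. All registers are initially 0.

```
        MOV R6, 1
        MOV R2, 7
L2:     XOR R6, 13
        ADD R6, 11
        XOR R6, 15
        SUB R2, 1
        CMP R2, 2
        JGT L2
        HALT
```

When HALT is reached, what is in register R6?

R6=1
R2=7
R6=1^13=12
R6=12+11=23
R6=23^15=24
R2=7-1=6
CMP R2, 2  (cmp 6,2)
JGT L2: taken
R6=24^13=21
R6=21+11=32
R6=32^15=47
R2=6-1=5
CMP R2, 2  (cmp 5,2)
JGT L2: taken
R6=47^13=34
R6=34+11=45
R6=45^15=34
R2=5-1=4
CMP R2, 2  (cmp 4,2)
JGT L2: taken
R6=34^13=47
R6=47+11=58
R6=58^15=53
R2=4-1=3
CMP R2, 2  (cmp 3,2)
JGT L2: taken
R6=53^13=56
R6=56+11=67
R6=67^15=76
R2=3-1=2
CMP R2, 2  (cmp 2,2)
JGT L2: not taken
halt.

76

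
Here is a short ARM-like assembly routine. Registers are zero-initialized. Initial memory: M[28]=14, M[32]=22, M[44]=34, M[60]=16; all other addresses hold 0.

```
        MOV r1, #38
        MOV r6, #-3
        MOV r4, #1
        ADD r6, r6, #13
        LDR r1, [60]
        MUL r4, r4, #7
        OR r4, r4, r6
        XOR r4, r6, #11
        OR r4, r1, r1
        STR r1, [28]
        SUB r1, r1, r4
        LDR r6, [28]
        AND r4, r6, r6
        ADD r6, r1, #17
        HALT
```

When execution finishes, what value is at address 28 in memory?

16

after MOV r1, #38: r1=38
after MOV r6, #-3: r6=-3
after MOV r4, #1: r4=1
after ADD r6, r6, #13: r6=(-3)+13=10
after LDR r1, [60]: r1=M[60]=16
after MUL r4, r4, #7: r4=1*7=7
after OR r4, r4, r6: r4=7|10=15
after XOR r4, r6, #11: r4=10^11=1
after OR r4, r1, r1: r4=16|16=16
STR r1, [28] → M[28]=16
after SUB r1, r1, r4: r1=16-16=0
after LDR r6, [28]: r6=M[28]=16
after AND r4, r6, r6: r4=16&16=16
after ADD r6, r1, #17: r6=0+17=17
halt.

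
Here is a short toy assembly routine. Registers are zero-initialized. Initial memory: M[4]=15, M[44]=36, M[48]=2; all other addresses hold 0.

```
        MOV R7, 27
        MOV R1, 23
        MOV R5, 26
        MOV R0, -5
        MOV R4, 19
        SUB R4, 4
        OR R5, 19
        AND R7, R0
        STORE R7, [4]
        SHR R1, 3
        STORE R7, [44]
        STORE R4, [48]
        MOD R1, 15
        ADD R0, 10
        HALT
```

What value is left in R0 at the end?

5

after MOV R7, 27: R7=27
after MOV R1, 23: R1=23
after MOV R5, 26: R5=26
after MOV R0, -5: R0=-5
after MOV R4, 19: R4=19
after SUB R4, 4: R4=19-4=15
after OR R5, 19: R5=26|19=27
after AND R7, R0: R7=27&(-5)=27
STORE R7, [4] → M[4]=27
after SHR R1, 3: R1=23>>3=2
STORE R7, [44] → M[44]=27
STORE R4, [48] → M[48]=15
after MOD R1, 15: R1=2%15=2
after ADD R0, 10: R0=(-5)+10=5
halt.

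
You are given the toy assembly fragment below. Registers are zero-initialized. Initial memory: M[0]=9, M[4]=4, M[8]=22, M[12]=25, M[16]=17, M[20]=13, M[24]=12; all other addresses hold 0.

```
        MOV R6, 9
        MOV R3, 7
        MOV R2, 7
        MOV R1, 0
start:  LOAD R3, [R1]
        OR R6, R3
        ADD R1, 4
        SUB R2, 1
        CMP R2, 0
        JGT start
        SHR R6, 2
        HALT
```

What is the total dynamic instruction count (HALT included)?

48

R6=9
R3=7
R2=7
R1=0
R3=M[0]=9
R6=9|9=9
R1=0+4=4
R2=7-1=6
CMP R2, 0  (cmp 6,0)
JGT start: taken
R3=M[4]=4
R6=9|4=13
R1=4+4=8
R2=6-1=5
CMP R2, 0  (cmp 5,0)
JGT start: taken
R3=M[8]=22
R6=13|22=31
R1=8+4=12
R2=5-1=4
CMP R2, 0  (cmp 4,0)
JGT start: taken
R3=M[12]=25
R6=31|25=31
R1=12+4=16
R2=4-1=3
CMP R2, 0  (cmp 3,0)
JGT start: taken
R3=M[16]=17
R6=31|17=31
R1=16+4=20
R2=3-1=2
CMP R2, 0  (cmp 2,0)
JGT start: taken
R3=M[20]=13
R6=31|13=31
R1=20+4=24
R2=2-1=1
CMP R2, 0  (cmp 1,0)
JGT start: taken
R3=M[24]=12
R6=31|12=31
R1=24+4=28
R2=1-1=0
CMP R2, 0  (cmp 0,0)
JGT start: not taken
R6=31>>2=7
halt.
Total executed instructions: 48.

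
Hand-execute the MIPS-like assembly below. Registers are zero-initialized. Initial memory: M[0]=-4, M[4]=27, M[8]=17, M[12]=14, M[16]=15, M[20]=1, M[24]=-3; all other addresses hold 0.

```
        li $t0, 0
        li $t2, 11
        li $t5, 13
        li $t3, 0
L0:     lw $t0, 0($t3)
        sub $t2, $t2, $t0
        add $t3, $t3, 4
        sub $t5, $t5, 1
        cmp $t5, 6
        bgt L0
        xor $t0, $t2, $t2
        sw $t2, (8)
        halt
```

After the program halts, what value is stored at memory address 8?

-56

after li $t0, 0: $t0=0
after li $t2, 11: $t2=11
after li $t5, 13: $t5=13
after li $t3, 0: $t3=0
after lw $t0, 0($t3): $t0=M[0]=-4
after sub $t2, $t2, $t0: $t2=11-(-4)=15
after add $t3, $t3, 4: $t3=0+4=4
after sub $t5, $t5, 1: $t5=13-1=12
cmp $t5, 6  (cmp 12,6)
bgt L0: taken
after lw $t0, 0($t3): $t0=M[4]=27
after sub $t2, $t2, $t0: $t2=15-27=-12
after add $t3, $t3, 4: $t3=4+4=8
after sub $t5, $t5, 1: $t5=12-1=11
cmp $t5, 6  (cmp 11,6)
bgt L0: taken
after lw $t0, 0($t3): $t0=M[8]=17
after sub $t2, $t2, $t0: $t2=(-12)-17=-29
after add $t3, $t3, 4: $t3=8+4=12
after sub $t5, $t5, 1: $t5=11-1=10
cmp $t5, 6  (cmp 10,6)
bgt L0: taken
after lw $t0, 0($t3): $t0=M[12]=14
after sub $t2, $t2, $t0: $t2=(-29)-14=-43
after add $t3, $t3, 4: $t3=12+4=16
after sub $t5, $t5, 1: $t5=10-1=9
cmp $t5, 6  (cmp 9,6)
bgt L0: taken
after lw $t0, 0($t3): $t0=M[16]=15
after sub $t2, $t2, $t0: $t2=(-43)-15=-58
after add $t3, $t3, 4: $t3=16+4=20
after sub $t5, $t5, 1: $t5=9-1=8
cmp $t5, 6  (cmp 8,6)
bgt L0: taken
after lw $t0, 0($t3): $t0=M[20]=1
after sub $t2, $t2, $t0: $t2=(-58)-1=-59
after add $t3, $t3, 4: $t3=20+4=24
after sub $t5, $t5, 1: $t5=8-1=7
cmp $t5, 6  (cmp 7,6)
bgt L0: taken
after lw $t0, 0($t3): $t0=M[24]=-3
after sub $t2, $t2, $t0: $t2=(-59)-(-3)=-56
after add $t3, $t3, 4: $t3=24+4=28
after sub $t5, $t5, 1: $t5=7-1=6
cmp $t5, 6  (cmp 6,6)
bgt L0: not taken
after xor $t0, $t2, $t2: $t0=(-56)^(-56)=0
sw $t2, (8) → M[8]=-56
halt.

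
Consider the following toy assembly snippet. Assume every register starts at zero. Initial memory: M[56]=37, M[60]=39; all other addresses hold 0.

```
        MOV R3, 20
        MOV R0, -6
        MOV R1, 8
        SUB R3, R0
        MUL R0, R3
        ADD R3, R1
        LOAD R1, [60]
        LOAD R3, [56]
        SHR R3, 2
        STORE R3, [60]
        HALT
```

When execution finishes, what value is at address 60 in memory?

9

MOV R3, 20 → R3=20
MOV R0, -6 → R0=-6
MOV R1, 8 → R1=8
SUB R3, R0 → R3=20-(-6)=26
MUL R0, R3 → R0=(-6)*26=-156
ADD R3, R1 → R3=26+8=34
LOAD R1, [60] → R1=M[60]=39
LOAD R3, [56] → R3=M[56]=37
SHR R3, 2 → R3=37>>2=9
STORE R3, [60] → M[60]=9
halt.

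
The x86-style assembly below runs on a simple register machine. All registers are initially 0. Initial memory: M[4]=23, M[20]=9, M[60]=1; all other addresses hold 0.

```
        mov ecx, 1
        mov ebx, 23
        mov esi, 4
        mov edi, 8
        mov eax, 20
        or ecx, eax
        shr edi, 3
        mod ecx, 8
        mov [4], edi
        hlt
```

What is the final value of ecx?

after mov ecx, 1: ecx=1
after mov ebx, 23: ebx=23
after mov esi, 4: esi=4
after mov edi, 8: edi=8
after mov eax, 20: eax=20
after or ecx, eax: ecx=1|20=21
after shr edi, 3: edi=8>>3=1
after mod ecx, 8: ecx=21%8=5
mov [4], edi → M[4]=1
halt.

5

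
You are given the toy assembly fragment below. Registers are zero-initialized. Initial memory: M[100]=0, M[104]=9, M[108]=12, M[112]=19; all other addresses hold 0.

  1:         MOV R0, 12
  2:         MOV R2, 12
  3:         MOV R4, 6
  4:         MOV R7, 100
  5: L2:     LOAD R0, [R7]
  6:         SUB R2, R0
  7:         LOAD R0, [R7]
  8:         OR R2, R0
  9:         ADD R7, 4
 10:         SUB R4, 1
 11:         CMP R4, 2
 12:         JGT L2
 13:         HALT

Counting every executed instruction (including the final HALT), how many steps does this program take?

37

R0=12
R2=12
R4=6
R7=100
R0=M[100]=0
R2=12-0=12
R0=M[100]=0
R2=12|0=12
R7=100+4=104
R4=6-1=5
CMP R4, 2  (cmp 5,2)
JGT L2: taken
R0=M[104]=9
R2=12-9=3
R0=M[104]=9
R2=3|9=11
R7=104+4=108
R4=5-1=4
CMP R4, 2  (cmp 4,2)
JGT L2: taken
R0=M[108]=12
R2=11-12=-1
R0=M[108]=12
R2=(-1)|12=-1
R7=108+4=112
R4=4-1=3
CMP R4, 2  (cmp 3,2)
JGT L2: taken
R0=M[112]=19
R2=(-1)-19=-20
R0=M[112]=19
R2=(-20)|19=-1
R7=112+4=116
R4=3-1=2
CMP R4, 2  (cmp 2,2)
JGT L2: not taken
halt.
Total executed instructions: 37.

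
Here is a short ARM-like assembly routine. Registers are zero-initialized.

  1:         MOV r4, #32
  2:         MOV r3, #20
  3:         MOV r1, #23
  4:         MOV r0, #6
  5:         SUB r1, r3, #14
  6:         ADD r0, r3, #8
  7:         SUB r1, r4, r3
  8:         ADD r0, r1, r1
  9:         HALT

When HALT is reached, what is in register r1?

MOV r4, #32 → r4=32
MOV r3, #20 → r3=20
MOV r1, #23 → r1=23
MOV r0, #6 → r0=6
SUB r1, r3, #14 → r1=20-14=6
ADD r0, r3, #8 → r0=20+8=28
SUB r1, r4, r3 → r1=32-20=12
ADD r0, r1, r1 → r0=12+12=24
halt.

12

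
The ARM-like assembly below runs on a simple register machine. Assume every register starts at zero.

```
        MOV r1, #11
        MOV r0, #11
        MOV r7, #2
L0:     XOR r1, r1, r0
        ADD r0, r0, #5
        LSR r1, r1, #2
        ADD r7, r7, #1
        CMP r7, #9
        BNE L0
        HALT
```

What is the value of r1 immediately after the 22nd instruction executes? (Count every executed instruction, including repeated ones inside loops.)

after MOV r1, #11: r1=11
after MOV r0, #11: r0=11
after MOV r7, #2: r7=2
after XOR r1, r1, r0: r1=11^11=0
after ADD r0, r0, #5: r0=11+5=16
after LSR r1, r1, #2: r1=0>>2=0
after ADD r7, r7, #1: r7=2+1=3
CMP r7, #9  (cmp 3,9)
BNE L0: taken
after XOR r1, r1, r0: r1=0^16=16
after ADD r0, r0, #5: r0=16+5=21
after LSR r1, r1, #2: r1=16>>2=4
after ADD r7, r7, #1: r7=3+1=4
CMP r7, #9  (cmp 4,9)
BNE L0: taken
after XOR r1, r1, r0: r1=4^21=17
after ADD r0, r0, #5: r0=21+5=26
after LSR r1, r1, #2: r1=17>>2=4
after ADD r7, r7, #1: r7=4+1=5
CMP r7, #9  (cmp 5,9)
BNE L0: taken
after XOR r1, r1, r0: r1=4^26=30
After step 22: r1 = 30.

30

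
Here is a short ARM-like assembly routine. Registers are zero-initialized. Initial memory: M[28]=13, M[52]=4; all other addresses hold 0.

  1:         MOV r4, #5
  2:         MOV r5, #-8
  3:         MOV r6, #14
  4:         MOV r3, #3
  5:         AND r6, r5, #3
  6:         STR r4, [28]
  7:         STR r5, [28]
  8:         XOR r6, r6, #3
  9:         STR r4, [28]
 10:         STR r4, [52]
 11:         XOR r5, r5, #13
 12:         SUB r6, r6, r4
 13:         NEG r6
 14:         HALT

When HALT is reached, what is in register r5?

-11

r4=5
r5=-8
r6=14
r3=3
r6=(-8)&3=0
STR r4, [28] → M[28]=5
STR r5, [28] → M[28]=-8
r6=0^3=3
STR r4, [28] → M[28]=5
STR r4, [52] → M[52]=5
r5=(-8)^13=-11
r6=3-5=-2
r6=-(-2)=2
halt.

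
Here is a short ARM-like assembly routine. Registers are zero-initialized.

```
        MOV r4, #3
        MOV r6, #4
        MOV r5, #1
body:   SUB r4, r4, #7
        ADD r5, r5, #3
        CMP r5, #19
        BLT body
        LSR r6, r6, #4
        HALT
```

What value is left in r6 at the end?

0

MOV r4, #3 → r4=3
MOV r6, #4 → r6=4
MOV r5, #1 → r5=1
SUB r4, r4, #7 → r4=3-7=-4
ADD r5, r5, #3 → r5=1+3=4
CMP r5, #19  (cmp 4,19)
BLT body: taken
SUB r4, r4, #7 → r4=(-4)-7=-11
ADD r5, r5, #3 → r5=4+3=7
CMP r5, #19  (cmp 7,19)
BLT body: taken
SUB r4, r4, #7 → r4=(-11)-7=-18
ADD r5, r5, #3 → r5=7+3=10
CMP r5, #19  (cmp 10,19)
BLT body: taken
SUB r4, r4, #7 → r4=(-18)-7=-25
ADD r5, r5, #3 → r5=10+3=13
CMP r5, #19  (cmp 13,19)
BLT body: taken
SUB r4, r4, #7 → r4=(-25)-7=-32
ADD r5, r5, #3 → r5=13+3=16
CMP r5, #19  (cmp 16,19)
BLT body: taken
SUB r4, r4, #7 → r4=(-32)-7=-39
ADD r5, r5, #3 → r5=16+3=19
CMP r5, #19  (cmp 19,19)
BLT body: not taken
LSR r6, r6, #4 → r6=4>>4=0
halt.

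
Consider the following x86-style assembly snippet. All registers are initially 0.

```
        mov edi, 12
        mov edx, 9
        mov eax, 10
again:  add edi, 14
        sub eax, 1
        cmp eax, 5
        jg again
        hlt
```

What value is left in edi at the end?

82

after mov edi, 12: edi=12
after mov edx, 9: edx=9
after mov eax, 10: eax=10
after add edi, 14: edi=12+14=26
after sub eax, 1: eax=10-1=9
cmp eax, 5  (cmp 9,5)
jg again: taken
after add edi, 14: edi=26+14=40
after sub eax, 1: eax=9-1=8
cmp eax, 5  (cmp 8,5)
jg again: taken
after add edi, 14: edi=40+14=54
after sub eax, 1: eax=8-1=7
cmp eax, 5  (cmp 7,5)
jg again: taken
after add edi, 14: edi=54+14=68
after sub eax, 1: eax=7-1=6
cmp eax, 5  (cmp 6,5)
jg again: taken
after add edi, 14: edi=68+14=82
after sub eax, 1: eax=6-1=5
cmp eax, 5  (cmp 5,5)
jg again: not taken
halt.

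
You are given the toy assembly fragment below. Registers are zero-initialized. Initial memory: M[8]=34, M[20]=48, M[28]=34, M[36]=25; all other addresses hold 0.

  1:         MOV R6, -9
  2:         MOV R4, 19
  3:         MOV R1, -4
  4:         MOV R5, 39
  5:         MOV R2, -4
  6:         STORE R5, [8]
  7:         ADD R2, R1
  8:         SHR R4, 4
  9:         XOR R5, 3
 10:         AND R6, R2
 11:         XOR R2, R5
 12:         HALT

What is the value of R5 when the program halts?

MOV R6, -9 → R6=-9
MOV R4, 19 → R4=19
MOV R1, -4 → R1=-4
MOV R5, 39 → R5=39
MOV R2, -4 → R2=-4
STORE R5, [8] → M[8]=39
ADD R2, R1 → R2=(-4)+(-4)=-8
SHR R4, 4 → R4=19>>4=1
XOR R5, 3 → R5=39^3=36
AND R6, R2 → R6=(-9)&(-8)=-16
XOR R2, R5 → R2=(-8)^36=-36
halt.

36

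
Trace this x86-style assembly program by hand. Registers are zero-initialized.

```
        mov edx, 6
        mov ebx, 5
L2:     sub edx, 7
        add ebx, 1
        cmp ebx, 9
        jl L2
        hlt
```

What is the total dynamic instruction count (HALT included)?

19

mov edx, 6 → edx=6
mov ebx, 5 → ebx=5
sub edx, 7 → edx=6-7=-1
add ebx, 1 → ebx=5+1=6
cmp ebx, 9  (cmp 6,9)
jl L2: taken
sub edx, 7 → edx=(-1)-7=-8
add ebx, 1 → ebx=6+1=7
cmp ebx, 9  (cmp 7,9)
jl L2: taken
sub edx, 7 → edx=(-8)-7=-15
add ebx, 1 → ebx=7+1=8
cmp ebx, 9  (cmp 8,9)
jl L2: taken
sub edx, 7 → edx=(-15)-7=-22
add ebx, 1 → ebx=8+1=9
cmp ebx, 9  (cmp 9,9)
jl L2: not taken
halt.
Total executed instructions: 19.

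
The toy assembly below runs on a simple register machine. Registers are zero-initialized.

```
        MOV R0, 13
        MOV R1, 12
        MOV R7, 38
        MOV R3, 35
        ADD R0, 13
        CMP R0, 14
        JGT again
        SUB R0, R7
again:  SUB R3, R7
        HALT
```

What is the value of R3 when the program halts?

-3

R0=13
R1=12
R7=38
R3=35
R0=13+13=26
CMP R0, 14  (cmp 26,14)
JGT again: taken
R3=35-38=-3
halt.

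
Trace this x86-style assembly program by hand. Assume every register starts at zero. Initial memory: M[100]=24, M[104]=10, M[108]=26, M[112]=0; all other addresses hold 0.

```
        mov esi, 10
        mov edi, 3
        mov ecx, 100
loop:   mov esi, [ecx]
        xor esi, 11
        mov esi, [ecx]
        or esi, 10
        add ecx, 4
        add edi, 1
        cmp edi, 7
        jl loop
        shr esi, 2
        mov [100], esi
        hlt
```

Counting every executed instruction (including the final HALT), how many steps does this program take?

after mov esi, 10: esi=10
after mov edi, 3: edi=3
after mov ecx, 100: ecx=100
after mov esi, [ecx]: esi=M[100]=24
after xor esi, 11: esi=24^11=19
after mov esi, [ecx]: esi=M[100]=24
after or esi, 10: esi=24|10=26
after add ecx, 4: ecx=100+4=104
after add edi, 1: edi=3+1=4
cmp edi, 7  (cmp 4,7)
jl loop: taken
after mov esi, [ecx]: esi=M[104]=10
after xor esi, 11: esi=10^11=1
after mov esi, [ecx]: esi=M[104]=10
after or esi, 10: esi=10|10=10
after add ecx, 4: ecx=104+4=108
after add edi, 1: edi=4+1=5
cmp edi, 7  (cmp 5,7)
jl loop: taken
after mov esi, [ecx]: esi=M[108]=26
after xor esi, 11: esi=26^11=17
after mov esi, [ecx]: esi=M[108]=26
after or esi, 10: esi=26|10=26
after add ecx, 4: ecx=108+4=112
after add edi, 1: edi=5+1=6
cmp edi, 7  (cmp 6,7)
jl loop: taken
after mov esi, [ecx]: esi=M[112]=0
after xor esi, 11: esi=0^11=11
after mov esi, [ecx]: esi=M[112]=0
after or esi, 10: esi=0|10=10
after add ecx, 4: ecx=112+4=116
after add edi, 1: edi=6+1=7
cmp edi, 7  (cmp 7,7)
jl loop: not taken
after shr esi, 2: esi=10>>2=2
mov [100], esi → M[100]=2
halt.
Total executed instructions: 38.

38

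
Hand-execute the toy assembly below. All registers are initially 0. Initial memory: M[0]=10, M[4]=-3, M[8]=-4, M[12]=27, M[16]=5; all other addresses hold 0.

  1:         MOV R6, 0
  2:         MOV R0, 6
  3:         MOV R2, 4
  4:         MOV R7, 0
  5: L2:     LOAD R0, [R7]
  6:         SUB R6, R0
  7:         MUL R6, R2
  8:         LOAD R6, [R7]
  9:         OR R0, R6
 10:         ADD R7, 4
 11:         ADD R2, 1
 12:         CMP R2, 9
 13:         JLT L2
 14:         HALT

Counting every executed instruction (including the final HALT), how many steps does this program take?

50

R6=0
R0=6
R2=4
R7=0
R0=M[0]=10
R6=0-10=-10
R6=(-10)*4=-40
R6=M[0]=10
R0=10|10=10
R7=0+4=4
R2=4+1=5
CMP R2, 9  (cmp 5,9)
JLT L2: taken
R0=M[4]=-3
R6=10-(-3)=13
R6=13*5=65
R6=M[4]=-3
R0=(-3)|(-3)=-3
R7=4+4=8
R2=5+1=6
CMP R2, 9  (cmp 6,9)
JLT L2: taken
R0=M[8]=-4
R6=(-3)-(-4)=1
R6=1*6=6
R6=M[8]=-4
R0=(-4)|(-4)=-4
R7=8+4=12
R2=6+1=7
CMP R2, 9  (cmp 7,9)
JLT L2: taken
R0=M[12]=27
R6=(-4)-27=-31
R6=(-31)*7=-217
R6=M[12]=27
R0=27|27=27
R7=12+4=16
R2=7+1=8
CMP R2, 9  (cmp 8,9)
JLT L2: taken
R0=M[16]=5
R6=27-5=22
R6=22*8=176
R6=M[16]=5
R0=5|5=5
R7=16+4=20
R2=8+1=9
CMP R2, 9  (cmp 9,9)
JLT L2: not taken
halt.
Total executed instructions: 50.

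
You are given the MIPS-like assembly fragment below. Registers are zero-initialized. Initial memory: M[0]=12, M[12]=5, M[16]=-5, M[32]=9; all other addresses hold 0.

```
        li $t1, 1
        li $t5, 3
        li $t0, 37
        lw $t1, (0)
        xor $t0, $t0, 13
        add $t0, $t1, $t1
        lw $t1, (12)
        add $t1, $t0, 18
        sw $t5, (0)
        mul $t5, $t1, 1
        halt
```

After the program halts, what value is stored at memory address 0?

3

li $t1, 1 → $t1=1
li $t5, 3 → $t5=3
li $t0, 37 → $t0=37
lw $t1, (0) → $t1=M[0]=12
xor $t0, $t0, 13 → $t0=37^13=40
add $t0, $t1, $t1 → $t0=12+12=24
lw $t1, (12) → $t1=M[12]=5
add $t1, $t0, 18 → $t1=24+18=42
sw $t5, (0) → M[0]=3
mul $t5, $t1, 1 → $t5=42*1=42
halt.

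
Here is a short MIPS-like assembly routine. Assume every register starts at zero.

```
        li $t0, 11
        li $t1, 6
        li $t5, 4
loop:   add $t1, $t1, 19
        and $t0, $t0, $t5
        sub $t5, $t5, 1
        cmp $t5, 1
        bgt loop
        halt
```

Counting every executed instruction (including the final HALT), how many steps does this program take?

19

$t0=11
$t1=6
$t5=4
$t1=6+19=25
$t0=11&4=0
$t5=4-1=3
cmp $t5, 1  (cmp 3,1)
bgt loop: taken
$t1=25+19=44
$t0=0&3=0
$t5=3-1=2
cmp $t5, 1  (cmp 2,1)
bgt loop: taken
$t1=44+19=63
$t0=0&2=0
$t5=2-1=1
cmp $t5, 1  (cmp 1,1)
bgt loop: not taken
halt.
Total executed instructions: 19.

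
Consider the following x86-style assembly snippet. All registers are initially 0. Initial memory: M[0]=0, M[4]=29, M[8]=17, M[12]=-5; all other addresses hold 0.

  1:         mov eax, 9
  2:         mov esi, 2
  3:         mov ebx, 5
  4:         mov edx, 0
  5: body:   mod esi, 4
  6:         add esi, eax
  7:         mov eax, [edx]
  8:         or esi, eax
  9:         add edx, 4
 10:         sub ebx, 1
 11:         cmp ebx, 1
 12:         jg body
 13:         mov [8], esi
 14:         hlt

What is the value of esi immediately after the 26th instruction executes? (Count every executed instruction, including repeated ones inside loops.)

mov eax, 9 → eax=9
mov esi, 2 → esi=2
mov ebx, 5 → ebx=5
mov edx, 0 → edx=0
mod esi, 4 → esi=2%4=2
add esi, eax → esi=2+9=11
mov eax, [edx] → eax=M[0]=0
or esi, eax → esi=11|0=11
add edx, 4 → edx=0+4=4
sub ebx, 1 → ebx=5-1=4
cmp ebx, 1  (cmp 4,1)
jg body: taken
mod esi, 4 → esi=11%4=3
add esi, eax → esi=3+0=3
mov eax, [edx] → eax=M[4]=29
or esi, eax → esi=3|29=31
add edx, 4 → edx=4+4=8
sub ebx, 1 → ebx=4-1=3
cmp ebx, 1  (cmp 3,1)
jg body: taken
mod esi, 4 → esi=31%4=3
add esi, eax → esi=3+29=32
mov eax, [edx] → eax=M[8]=17
or esi, eax → esi=32|17=49
add edx, 4 → edx=8+4=12
sub ebx, 1 → ebx=3-1=2
After step 26: esi = 49.

49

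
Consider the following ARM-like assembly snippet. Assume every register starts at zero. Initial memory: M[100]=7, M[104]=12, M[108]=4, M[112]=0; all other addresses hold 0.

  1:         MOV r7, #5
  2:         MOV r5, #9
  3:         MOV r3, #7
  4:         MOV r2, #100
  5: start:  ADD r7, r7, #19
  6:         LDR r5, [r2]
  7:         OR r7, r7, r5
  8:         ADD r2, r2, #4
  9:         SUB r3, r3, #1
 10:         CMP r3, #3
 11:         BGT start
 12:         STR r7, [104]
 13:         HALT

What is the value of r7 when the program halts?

104

r7=5
r5=9
r3=7
r2=100
r7=5+19=24
r5=M[100]=7
r7=24|7=31
r2=100+4=104
r3=7-1=6
CMP r3, #3  (cmp 6,3)
BGT start: taken
r7=31+19=50
r5=M[104]=12
r7=50|12=62
r2=104+4=108
r3=6-1=5
CMP r3, #3  (cmp 5,3)
BGT start: taken
r7=62+19=81
r5=M[108]=4
r7=81|4=85
r2=108+4=112
r3=5-1=4
CMP r3, #3  (cmp 4,3)
BGT start: taken
r7=85+19=104
r5=M[112]=0
r7=104|0=104
r2=112+4=116
r3=4-1=3
CMP r3, #3  (cmp 3,3)
BGT start: not taken
STR r7, [104] → M[104]=104
halt.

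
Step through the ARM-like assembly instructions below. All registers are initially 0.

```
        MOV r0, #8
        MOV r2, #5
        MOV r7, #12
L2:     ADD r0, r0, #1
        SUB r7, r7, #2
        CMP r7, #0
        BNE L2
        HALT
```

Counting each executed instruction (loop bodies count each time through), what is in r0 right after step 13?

11

MOV r0, #8 → r0=8
MOV r2, #5 → r2=5
MOV r7, #12 → r7=12
ADD r0, r0, #1 → r0=8+1=9
SUB r7, r7, #2 → r7=12-2=10
CMP r7, #0  (cmp 10,0)
BNE L2: taken
ADD r0, r0, #1 → r0=9+1=10
SUB r7, r7, #2 → r7=10-2=8
CMP r7, #0  (cmp 8,0)
BNE L2: taken
ADD r0, r0, #1 → r0=10+1=11
SUB r7, r7, #2 → r7=8-2=6
After step 13: r0 = 11.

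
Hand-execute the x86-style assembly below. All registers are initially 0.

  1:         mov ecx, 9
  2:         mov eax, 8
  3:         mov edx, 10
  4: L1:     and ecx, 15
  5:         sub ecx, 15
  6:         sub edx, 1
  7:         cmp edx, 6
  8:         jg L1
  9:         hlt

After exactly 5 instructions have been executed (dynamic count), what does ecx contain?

mov ecx, 9 → ecx=9
mov eax, 8 → eax=8
mov edx, 10 → edx=10
and ecx, 15 → ecx=9&15=9
sub ecx, 15 → ecx=9-15=-6
After step 5: ecx = -6.

-6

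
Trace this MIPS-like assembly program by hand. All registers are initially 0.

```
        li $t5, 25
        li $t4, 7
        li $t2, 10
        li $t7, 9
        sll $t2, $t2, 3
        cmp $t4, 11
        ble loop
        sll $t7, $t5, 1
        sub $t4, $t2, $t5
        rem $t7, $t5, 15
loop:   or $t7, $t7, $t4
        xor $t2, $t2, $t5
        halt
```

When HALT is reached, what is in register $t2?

li $t5, 25 → $t5=25
li $t4, 7 → $t4=7
li $t2, 10 → $t2=10
li $t7, 9 → $t7=9
sll $t2, $t2, 3 → $t2=10<<3=80
cmp $t4, 11  (cmp 7,11)
ble loop: taken
or $t7, $t7, $t4 → $t7=9|7=15
xor $t2, $t2, $t5 → $t2=80^25=73
halt.

73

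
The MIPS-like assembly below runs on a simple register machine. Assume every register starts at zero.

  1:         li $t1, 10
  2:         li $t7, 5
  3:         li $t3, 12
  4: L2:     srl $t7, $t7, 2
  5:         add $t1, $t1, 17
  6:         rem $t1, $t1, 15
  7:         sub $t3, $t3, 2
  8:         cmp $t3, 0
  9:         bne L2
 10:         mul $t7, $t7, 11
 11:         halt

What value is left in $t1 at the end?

7

$t1=10
$t7=5
$t3=12
$t7=5>>2=1
$t1=10+17=27
$t1=27%15=12
$t3=12-2=10
cmp $t3, 0  (cmp 10,0)
bne L2: taken
$t7=1>>2=0
$t1=12+17=29
$t1=29%15=14
$t3=10-2=8
cmp $t3, 0  (cmp 8,0)
bne L2: taken
$t7=0>>2=0
$t1=14+17=31
$t1=31%15=1
$t3=8-2=6
cmp $t3, 0  (cmp 6,0)
bne L2: taken
$t7=0>>2=0
$t1=1+17=18
$t1=18%15=3
$t3=6-2=4
cmp $t3, 0  (cmp 4,0)
bne L2: taken
$t7=0>>2=0
$t1=3+17=20
$t1=20%15=5
$t3=4-2=2
cmp $t3, 0  (cmp 2,0)
bne L2: taken
$t7=0>>2=0
$t1=5+17=22
$t1=22%15=7
$t3=2-2=0
cmp $t3, 0  (cmp 0,0)
bne L2: not taken
$t7=0*11=0
halt.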